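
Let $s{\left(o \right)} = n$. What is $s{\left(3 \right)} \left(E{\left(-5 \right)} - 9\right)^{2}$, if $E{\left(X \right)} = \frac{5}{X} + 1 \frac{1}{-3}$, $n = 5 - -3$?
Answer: $\frac{7688}{9} \approx 854.22$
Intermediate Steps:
$n = 8$ ($n = 5 + 3 = 8$)
$E{\left(X \right)} = - \frac{1}{3} + \frac{5}{X}$ ($E{\left(X \right)} = \frac{5}{X} + 1 \left(- \frac{1}{3}\right) = \frac{5}{X} - \frac{1}{3} = - \frac{1}{3} + \frac{5}{X}$)
$s{\left(o \right)} = 8$
$s{\left(3 \right)} \left(E{\left(-5 \right)} - 9\right)^{2} = 8 \left(\frac{15 - -5}{3 \left(-5\right)} - 9\right)^{2} = 8 \left(\frac{1}{3} \left(- \frac{1}{5}\right) \left(15 + 5\right) - 9\right)^{2} = 8 \left(\frac{1}{3} \left(- \frac{1}{5}\right) 20 - 9\right)^{2} = 8 \left(- \frac{4}{3} - 9\right)^{2} = 8 \left(- \frac{31}{3}\right)^{2} = 8 \cdot \frac{961}{9} = \frac{7688}{9}$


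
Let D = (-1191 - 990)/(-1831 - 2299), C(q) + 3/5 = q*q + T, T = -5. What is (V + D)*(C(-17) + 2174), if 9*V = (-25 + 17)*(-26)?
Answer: 10796206003/185850 ≈ 58091.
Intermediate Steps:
C(q) = -28/5 + q**2 (C(q) = -3/5 + (q*q - 5) = -3/5 + (q**2 - 5) = -3/5 + (-5 + q**2) = -28/5 + q**2)
V = 208/9 (V = ((-25 + 17)*(-26))/9 = (-8*(-26))/9 = (1/9)*208 = 208/9 ≈ 23.111)
D = 2181/4130 (D = -2181/(-4130) = -2181*(-1/4130) = 2181/4130 ≈ 0.52809)
(V + D)*(C(-17) + 2174) = (208/9 + 2181/4130)*((-28/5 + (-17)**2) + 2174) = 878669*((-28/5 + 289) + 2174)/37170 = 878669*(1417/5 + 2174)/37170 = (878669/37170)*(12287/5) = 10796206003/185850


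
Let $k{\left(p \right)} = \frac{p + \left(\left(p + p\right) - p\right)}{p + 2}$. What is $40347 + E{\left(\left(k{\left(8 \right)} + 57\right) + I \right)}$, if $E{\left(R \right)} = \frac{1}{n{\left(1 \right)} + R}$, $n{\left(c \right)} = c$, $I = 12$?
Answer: $\frac{14444231}{358} \approx 40347.0$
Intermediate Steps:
$k{\left(p \right)} = \frac{2 p}{2 + p}$ ($k{\left(p \right)} = \frac{p + \left(2 p - p\right)}{2 + p} = \frac{p + p}{2 + p} = \frac{2 p}{2 + p}$)
$E{\left(R \right)} = \frac{1}{1 + R}$
$40347 + E{\left(\left(k{\left(8 \right)} + 57\right) + I \right)} = 40347 + \frac{1}{1 + \left(\left(2 \cdot 8 \frac{1}{2 + 8} + 57\right) + 12\right)} = 40347 + \frac{1}{1 + \left(\left(2 \cdot 8 \cdot \frac{1}{10} + 57\right) + 12\right)} = 40347 + \frac{1}{1 + \left(\left(\frac{8}{5} + 57\right) + 12\right)} = 40347 + \frac{1}{1 + \left(\frac{293}{5} + 12\right)} = 40347 + \frac{1}{1 + \frac{353}{5}} = 40347 + \frac{1}{\frac{358}{5}} = 40347 + \frac{5}{358} = \frac{14444231}{358}$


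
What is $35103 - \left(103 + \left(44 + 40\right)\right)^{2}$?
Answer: $134$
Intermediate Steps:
$35103 - \left(103 + \left(44 + 40\right)\right)^{2} = 35103 - \left(103 + 84\right)^{2} = 35103 - 187^{2} = 35103 - 34969 = 134$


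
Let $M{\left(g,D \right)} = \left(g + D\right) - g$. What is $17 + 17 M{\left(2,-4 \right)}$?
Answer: $-51$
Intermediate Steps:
$M{\left(g,D \right)} = D$ ($M{\left(g,D \right)} = \left(D + g\right) - g = D$)
$17 + 17 M{\left(2,-4 \right)} = 17 + 17 \left(-4\right) = 17 - 68 = -51$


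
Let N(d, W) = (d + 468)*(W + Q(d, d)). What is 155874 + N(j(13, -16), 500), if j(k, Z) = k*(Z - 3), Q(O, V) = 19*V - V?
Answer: -716192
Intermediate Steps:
Q(O, V) = 18*V
j(k, Z) = k*(-3 + Z)
N(d, W) = (468 + d)*(W + 18*d) (N(d, W) = (d + 468)*(W + 18*d) = (468 + d)*(W + 18*d))
155874 + N(j(13, -16), 500) = 155874 + (18*(13*(-3 - 16))**2 + 468*500 + 8424*(13*(-3 - 16)) + 500*(13*(-3 - 16))) = 155874 + (18*(13*(-19))**2 + 234000 + 8424*(13*(-19)) + 500*(13*(-19))) = 155874 + (18*(-247)**2 + 234000 + 8424*(-247) + 500*(-247)) = 155874 + (18*61009 + 234000 - 2080728 - 123500) = 155874 + (1098162 + 234000 - 2080728 - 123500) = 155874 - 872066 = -716192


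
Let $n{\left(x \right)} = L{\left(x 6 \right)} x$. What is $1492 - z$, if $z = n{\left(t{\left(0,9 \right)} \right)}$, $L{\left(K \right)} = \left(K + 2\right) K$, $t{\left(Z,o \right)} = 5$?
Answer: $-3308$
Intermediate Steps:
$L{\left(K \right)} = K \left(2 + K\right)$ ($L{\left(K \right)} = \left(2 + K\right) K = K \left(2 + K\right)$)
$n{\left(x \right)} = 6 x^{2} \left(2 + 6 x\right)$ ($n{\left(x \right)} = x 6 \left(2 + x 6\right) x = 6 x \left(2 + 6 x\right) x = 6 x^{2} \left(2 + 6 x\right)$)
$z = 4800$ ($z = 5^{2} \left(12 + 36 \cdot 5\right) = 25 \left(12 + 180\right) = 25 \cdot 192 = 4800$)
$1492 - z = 1492 - 4800 = -3308$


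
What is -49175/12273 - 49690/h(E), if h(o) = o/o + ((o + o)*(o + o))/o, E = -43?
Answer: 200478815/699561 ≈ 286.58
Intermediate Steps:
h(o) = 1 + 4*o (h(o) = 1 + ((2*o)*(2*o))/o = 1 + (4*o²)/o = 1 + 4*o)
-49175/12273 - 49690/h(E) = -49175/12273 - 49690/(1 + 4*(-43)) = -49175*1/12273 - 49690/(1 - 172) = -49175/12273 - 49690/(-171) = -49175/12273 - 49690*(-1/171) = -49175/12273 + 49690/171 = 200478815/699561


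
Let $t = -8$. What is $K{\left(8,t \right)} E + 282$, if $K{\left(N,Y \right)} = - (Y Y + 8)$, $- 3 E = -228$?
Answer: $-5190$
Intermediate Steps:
$E = 76$ ($E = \left(- \frac{1}{3}\right) \left(-228\right) = 76$)
$K{\left(N,Y \right)} = -8 - Y^{2}$ ($K{\left(N,Y \right)} = - (Y^{2} + 8) = - (8 + Y^{2}) = -8 - Y^{2}$)
$K{\left(8,t \right)} E + 282 = \left(-8 - \left(-8\right)^{2}\right) 76 + 282 = \left(-8 - 64\right) 76 + 282 = \left(-72\right) 76 + 282 = -5472 + 282 = -5190$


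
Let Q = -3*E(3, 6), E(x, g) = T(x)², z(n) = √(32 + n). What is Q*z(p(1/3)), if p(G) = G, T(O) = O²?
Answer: -81*√291 ≈ -1381.8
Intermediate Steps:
E(x, g) = x⁴ (E(x, g) = (x²)² = x⁴)
Q = -243 (Q = -3*3⁴ = -3*81 = -243)
Q*z(p(1/3)) = -243*√(32 + 1/3) = -243*√(32 + ⅓) = -81*√291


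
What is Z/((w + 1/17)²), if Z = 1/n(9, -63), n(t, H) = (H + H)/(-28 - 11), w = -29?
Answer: 3757/10166688 ≈ 0.00036954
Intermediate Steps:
n(t, H) = -2*H/39 (n(t, H) = (2*H)/(-39) = (2*H)*(-1/39) = -2*H/39)
Z = 13/42 (Z = 1/(-2/39*(-63)) = 1/(42/13) = 13/42 ≈ 0.30952)
Z/((w + 1/17)²) = 13/(42*((-29 + 1/17)²)) = 13/(42*((-492/17)²)) = 13/(42*(242064/289)) = (13/42)*(289/242064) = 3757/10166688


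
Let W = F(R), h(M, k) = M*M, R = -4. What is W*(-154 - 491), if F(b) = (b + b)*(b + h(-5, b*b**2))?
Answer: 108360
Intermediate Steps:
h(M, k) = M**2
F(b) = 2*b*(25 + b) (F(b) = (b + b)*(b + (-5)**2) = (2*b)*(b + 25) = (2*b)*(25 + b) = 2*b*(25 + b))
W = -168 (W = 2*(-4)*(25 - 4) = 2*(-4)*21 = -168)
W*(-154 - 491) = -168*(-154 - 491) = -168*(-645) = 108360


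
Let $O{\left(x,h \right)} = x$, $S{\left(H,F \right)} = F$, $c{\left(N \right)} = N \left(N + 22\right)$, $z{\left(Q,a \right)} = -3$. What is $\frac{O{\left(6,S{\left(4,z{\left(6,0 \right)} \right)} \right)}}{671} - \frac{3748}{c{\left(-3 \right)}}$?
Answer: $\frac{2515250}{38247} \approx 65.763$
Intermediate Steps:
$c{\left(N \right)} = N \left(22 + N\right)$
$\frac{O{\left(6,S{\left(4,z{\left(6,0 \right)} \right)} \right)}}{671} - \frac{3748}{c{\left(-3 \right)}} = \frac{6}{671} - \frac{3748}{\left(-3\right) \left(22 - 3\right)} = 6 \cdot \frac{1}{671} - \frac{3748}{\left(-3\right) 19} = \frac{6}{671} - \frac{3748}{-57} = \frac{6}{671} - - \frac{3748}{57} = \frac{6}{671} + \frac{3748}{57} = \frac{2515250}{38247}$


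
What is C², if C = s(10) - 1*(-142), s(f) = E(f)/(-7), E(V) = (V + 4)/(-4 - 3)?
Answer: 992016/49 ≈ 20245.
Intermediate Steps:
E(V) = -4/7 - V/7 (E(V) = (4 + V)/(-7) = (4 + V)*(-⅐) = -4/7 - V/7)
s(f) = 4/49 + f/49 (s(f) = (-4/7 - f/7)/(-7) = (-4/7 - f/7)*(-⅐) = 4/49 + f/49)
C = 996/7 (C = (4/49 + (1/49)*10) - 1*(-142) = (4/49 + 10/49) + 142 = 2/7 + 142 = 996/7 ≈ 142.29)
C² = (996/7)² = 992016/49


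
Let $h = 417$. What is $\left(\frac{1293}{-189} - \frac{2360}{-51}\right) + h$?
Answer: $\frac{488840}{1071} \approx 456.43$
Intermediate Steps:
$\left(\frac{1293}{-189} - \frac{2360}{-51}\right) + h = \left(\frac{1293}{-189} - \frac{2360}{-51}\right) + 417 = \left(1293 \left(- \frac{1}{189}\right) - - \frac{2360}{51}\right) + 417 = \left(- \frac{431}{63} + \frac{2360}{51}\right) + 417 = \frac{42233}{1071} + 417 = \frac{488840}{1071}$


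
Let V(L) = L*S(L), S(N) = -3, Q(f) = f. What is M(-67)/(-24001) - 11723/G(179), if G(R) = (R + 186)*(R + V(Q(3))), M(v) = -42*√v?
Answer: -11723/62050 + 42*I*√67/24001 ≈ -0.18893 + 0.014324*I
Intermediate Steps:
V(L) = -3*L (V(L) = L*(-3) = -3*L)
G(R) = (-9 + R)*(186 + R) (G(R) = (R + 186)*(R - 3*3) = (186 + R)*(R - 9) = (186 + R)*(-9 + R) = (-9 + R)*(186 + R))
M(-67)/(-24001) - 11723/G(179) = -42*I*√67/(-24001) - 11723/(-1674 + 179² + 177*179) = -42*I*√67*(-1/24001) - 11723/(-1674 + 32041 + 31683) = -42*I*√67*(-1/24001) - 11723/62050 = 42*I*√67/24001 - 11723*1/62050 = 42*I*√67/24001 - 11723/62050 = -11723/62050 + 42*I*√67/24001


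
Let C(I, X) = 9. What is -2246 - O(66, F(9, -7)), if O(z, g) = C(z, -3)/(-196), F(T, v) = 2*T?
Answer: -440207/196 ≈ -2246.0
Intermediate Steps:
O(z, g) = -9/196 (O(z, g) = 9/(-196) = 9*(-1/196) = -9/196)
-2246 - O(66, F(9, -7)) = -2246 - 1*(-9/196) = -2246 + 9/196 = -440207/196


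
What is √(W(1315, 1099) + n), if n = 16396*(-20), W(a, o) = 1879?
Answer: 571*I ≈ 571.0*I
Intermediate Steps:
n = -327920
√(W(1315, 1099) + n) = √(1879 - 327920) = √(-326041) = 571*I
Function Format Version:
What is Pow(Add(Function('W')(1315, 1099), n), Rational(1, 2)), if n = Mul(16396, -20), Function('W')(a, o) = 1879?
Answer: Mul(571, I) ≈ Mul(571.00, I)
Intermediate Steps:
n = -327920
Pow(Add(Function('W')(1315, 1099), n), Rational(1, 2)) = Pow(Add(1879, -327920), Rational(1, 2)) = Pow(-326041, Rational(1, 2)) = Mul(571, I)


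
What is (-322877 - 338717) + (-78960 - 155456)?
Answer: -896010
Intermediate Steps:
(-322877 - 338717) + (-78960 - 155456) = -661594 - 234416 = -896010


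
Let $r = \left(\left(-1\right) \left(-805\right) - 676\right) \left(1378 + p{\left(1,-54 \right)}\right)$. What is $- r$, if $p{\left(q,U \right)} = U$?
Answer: $-170796$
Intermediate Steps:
$r = 170796$ ($r = \left(\left(-1\right) \left(-805\right) - 676\right) \left(1378 - 54\right) = \left(805 - 676\right) 1324 = 129 \cdot 1324 = 170796$)
$- r = \left(-1\right) 170796 = -170796$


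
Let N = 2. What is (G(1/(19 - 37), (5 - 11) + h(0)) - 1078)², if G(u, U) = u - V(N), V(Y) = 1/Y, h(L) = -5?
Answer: 94225849/81 ≈ 1.1633e+6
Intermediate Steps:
G(u, U) = -½ + u (G(u, U) = u - 1/2 = u - 1*½ = u - ½ = -½ + u)
(G(1/(19 - 37), (5 - 11) + h(0)) - 1078)² = ((-½ + 1/(19 - 37)) - 1078)² = ((-½ + 1/(-18)) - 1078)² = ((-½ - 1/18) - 1078)² = (-5/9 - 1078)² = (-9707/9)² = 94225849/81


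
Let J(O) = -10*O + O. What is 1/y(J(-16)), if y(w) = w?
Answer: 1/144 ≈ 0.0069444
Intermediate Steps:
J(O) = -9*O
1/y(J(-16)) = 1/(-9*(-16)) = 1/144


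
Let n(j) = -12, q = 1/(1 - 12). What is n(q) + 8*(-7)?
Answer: -68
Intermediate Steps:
q = -1/11 (q = 1/(-11) = -1/11 ≈ -0.090909)
n(q) + 8*(-7) = -12 + 8*(-7) = -12 - 56 = -68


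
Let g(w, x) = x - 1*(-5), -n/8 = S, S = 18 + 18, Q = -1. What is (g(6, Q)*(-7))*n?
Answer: 8064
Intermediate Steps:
S = 36
n = -288 (n = -8*36 = -288)
g(w, x) = 5 + x (g(w, x) = x + 5 = 5 + x)
(g(6, Q)*(-7))*n = ((5 - 1)*(-7))*(-288) = (4*(-7))*(-288) = -28*(-288) = 8064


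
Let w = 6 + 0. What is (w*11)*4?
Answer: 264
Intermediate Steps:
w = 6
(w*11)*4 = (6*11)*4 = 66*4 = 264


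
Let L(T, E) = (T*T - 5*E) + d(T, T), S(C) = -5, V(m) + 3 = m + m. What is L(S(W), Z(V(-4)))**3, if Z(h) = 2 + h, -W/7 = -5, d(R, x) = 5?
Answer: 421875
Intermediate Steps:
V(m) = -3 + 2*m (V(m) = -3 + (m + m) = -3 + 2*m)
W = 35 (W = -7*(-5) = 35)
L(T, E) = 5 + T**2 - 5*E (L(T, E) = (T*T - 5*E) + 5 = (T**2 - 5*E) + 5 = 5 + T**2 - 5*E)
L(S(W), Z(V(-4)))**3 = (5 + (-5)**2 - 5*(2 + (-3 + 2*(-4))))**3 = (5 + 25 - 5*(2 + (-3 - 8)))**3 = (5 + 25 - 5*(2 - 11))**3 = (5 + 25 - 5*(-9))**3 = (5 + 25 + 45)**3 = 75**3 = 421875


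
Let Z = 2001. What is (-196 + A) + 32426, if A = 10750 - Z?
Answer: 40979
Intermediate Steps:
A = 8749 (A = 10750 - 1*2001 = 10750 - 2001 = 8749)
(-196 + A) + 32426 = (-196 + 8749) + 32426 = 8553 + 32426 = 40979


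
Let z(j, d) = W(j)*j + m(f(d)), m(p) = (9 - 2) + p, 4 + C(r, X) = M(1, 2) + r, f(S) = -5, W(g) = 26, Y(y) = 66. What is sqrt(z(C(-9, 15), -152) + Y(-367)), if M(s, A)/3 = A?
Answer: I*sqrt(114) ≈ 10.677*I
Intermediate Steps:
M(s, A) = 3*A
C(r, X) = 2 + r (C(r, X) = -4 + (3*2 + r) = -4 + (6 + r) = 2 + r)
m(p) = 7 + p
z(j, d) = 2 + 26*j (z(j, d) = 26*j + (7 - 5) = 26*j + 2 = 2 + 26*j)
sqrt(z(C(-9, 15), -152) + Y(-367)) = sqrt((2 + 26*(2 - 9)) + 66) = sqrt((2 + 26*(-7)) + 66) = sqrt((2 - 182) + 66) = sqrt(-180 + 66) = sqrt(-114) = I*sqrt(114)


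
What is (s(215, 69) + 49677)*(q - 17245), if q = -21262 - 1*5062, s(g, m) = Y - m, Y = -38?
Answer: -2159715330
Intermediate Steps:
s(g, m) = -38 - m
q = -26324 (q = -21262 - 5062 = -26324)
(s(215, 69) + 49677)*(q - 17245) = ((-38 - 1*69) + 49677)*(-26324 - 17245) = ((-38 - 69) + 49677)*(-43569) = (-107 + 49677)*(-43569) = 49570*(-43569) = -2159715330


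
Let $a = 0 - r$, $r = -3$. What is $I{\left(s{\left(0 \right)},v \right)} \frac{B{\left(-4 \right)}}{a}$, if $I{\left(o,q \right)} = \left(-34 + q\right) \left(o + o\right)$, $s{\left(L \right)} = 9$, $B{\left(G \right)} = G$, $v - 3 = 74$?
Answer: $-1032$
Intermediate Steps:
$v = 77$ ($v = 3 + 74 = 77$)
$I{\left(o,q \right)} = 2 o \left(-34 + q\right)$ ($I{\left(o,q \right)} = \left(-34 + q\right) 2 o = 2 o \left(-34 + q\right)$)
$a = 3$ ($a = 0 - -3 = 0 + 3 = 3$)
$I{\left(s{\left(0 \right)},v \right)} \frac{B{\left(-4 \right)}}{a} = 2 \cdot 9 \left(-34 + 77\right) \left(- \frac{4}{3}\right) = 2 \cdot 9 \cdot 43 \left(\left(-4\right) \frac{1}{3}\right) = 774 \left(- \frac{4}{3}\right) = -1032$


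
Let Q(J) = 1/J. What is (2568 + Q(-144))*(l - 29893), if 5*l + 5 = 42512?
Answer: -19776052889/360 ≈ -5.4934e+7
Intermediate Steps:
l = 42507/5 (l = -1 + (⅕)*42512 = -1 + 42512/5 = 42507/5 ≈ 8501.4)
(2568 + Q(-144))*(l - 29893) = (2568 + 1/(-144))*(42507/5 - 29893) = (2568 - 1/144)*(-106958/5) = (369791/144)*(-106958/5) = -19776052889/360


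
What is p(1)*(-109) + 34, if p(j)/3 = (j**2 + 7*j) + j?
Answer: -2909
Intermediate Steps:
p(j) = 3*j**2 + 24*j (p(j) = 3*((j**2 + 7*j) + j) = 3*(j**2 + 8*j) = 3*j**2 + 24*j)
p(1)*(-109) + 34 = (3*1*(8 + 1))*(-109) + 34 = (3*1*9)*(-109) + 34 = 27*(-109) + 34 = -2943 + 34 = -2909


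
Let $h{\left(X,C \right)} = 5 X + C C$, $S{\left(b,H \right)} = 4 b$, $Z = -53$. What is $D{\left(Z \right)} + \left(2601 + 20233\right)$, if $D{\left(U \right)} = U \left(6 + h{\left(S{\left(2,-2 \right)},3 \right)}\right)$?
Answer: $19919$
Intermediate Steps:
$h{\left(X,C \right)} = C^{2} + 5 X$ ($h{\left(X,C \right)} = 5 X + C^{2} = C^{2} + 5 X$)
$D{\left(U \right)} = 55 U$ ($D{\left(U \right)} = U \left(6 + \left(3^{2} + 5 \cdot 4 \cdot 2\right)\right) = U \left(6 + \left(9 + 5 \cdot 8\right)\right) = U \left(6 + \left(9 + 40\right)\right) = U \left(6 + 49\right) = U 55 = 55 U$)
$D{\left(Z \right)} + \left(2601 + 20233\right) = 55 \left(-53\right) + \left(2601 + 20233\right) = -2915 + 22834 = 19919$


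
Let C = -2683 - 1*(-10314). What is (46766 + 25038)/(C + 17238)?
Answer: 71804/24869 ≈ 2.8873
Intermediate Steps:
C = 7631 (C = -2683 + 10314 = 7631)
(46766 + 25038)/(C + 17238) = (46766 + 25038)/(7631 + 17238) = 71804/24869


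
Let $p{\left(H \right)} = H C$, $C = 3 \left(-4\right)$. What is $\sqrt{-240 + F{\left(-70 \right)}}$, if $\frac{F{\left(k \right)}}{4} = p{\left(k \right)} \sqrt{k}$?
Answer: $4 \sqrt{-15 + 210 i \sqrt{70}} \approx 118.05 + 119.06 i$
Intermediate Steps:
$C = -12$
$p{\left(H \right)} = - 12 H$ ($p{\left(H \right)} = H \left(-12\right) = - 12 H$)
$F{\left(k \right)} = - 48 k^{\frac{3}{2}}$ ($F{\left(k \right)} = 4 - 12 k \sqrt{k} = 4 \left(- 12 k^{\frac{3}{2}}\right) = - 48 k^{\frac{3}{2}}$)
$\sqrt{-240 + F{\left(-70 \right)}} = \sqrt{-240 - 48 \left(-70\right)^{\frac{3}{2}}} = \sqrt{-240 - 48 \left(- 70 i \sqrt{70}\right)} = \sqrt{-240 + 3360 i \sqrt{70}}$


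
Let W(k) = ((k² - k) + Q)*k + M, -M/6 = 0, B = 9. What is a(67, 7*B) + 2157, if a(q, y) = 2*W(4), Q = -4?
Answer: 2221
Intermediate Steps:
M = 0 (M = -6*0 = 0)
W(k) = k*(-4 + k² - k) (W(k) = ((k² - k) - 4)*k + 0 = (-4 + k² - k)*k + 0 = k*(-4 + k² - k) + 0 = k*(-4 + k² - k))
a(q, y) = 64 (a(q, y) = 2*(4*(-4 + 4² - 1*4)) = 2*(4*(-4 + 16 - 4)) = 2*(4*8) = 2*32 = 64)
a(67, 7*B) + 2157 = 64 + 2157 = 2221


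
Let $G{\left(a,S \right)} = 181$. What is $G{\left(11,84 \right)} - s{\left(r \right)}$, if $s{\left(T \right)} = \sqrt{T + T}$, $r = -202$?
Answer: $181 - 2 i \sqrt{101} \approx 181.0 - 20.1 i$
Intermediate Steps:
$s{\left(T \right)} = \sqrt{2} \sqrt{T}$ ($s{\left(T \right)} = \sqrt{2 T} = \sqrt{2} \sqrt{T}$)
$G{\left(11,84 \right)} - s{\left(r \right)} = 181 - \sqrt{2} \sqrt{-202} = 181 - \sqrt{2} i \sqrt{202} = 181 - 2 i \sqrt{101}$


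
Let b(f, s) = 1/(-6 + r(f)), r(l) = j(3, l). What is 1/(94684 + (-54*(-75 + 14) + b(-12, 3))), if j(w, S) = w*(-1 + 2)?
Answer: 3/293933 ≈ 1.0206e-5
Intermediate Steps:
j(w, S) = w (j(w, S) = w*1 = w)
r(l) = 3
b(f, s) = -⅓ (b(f, s) = 1/(-6 + 3) = 1/(-3) = -⅓)
1/(94684 + (-54*(-75 + 14) + b(-12, 3))) = 1/(94684 + (-54*(-75 + 14) - ⅓)) = 1/(94684 + (-54*(-61) - ⅓)) = 1/(94684 + (3294 - ⅓)) = 1/(94684 + 9881/3) = 1/(293933/3) = 3/293933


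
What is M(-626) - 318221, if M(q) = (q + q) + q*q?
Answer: 72403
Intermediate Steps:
M(q) = q² + 2*q (M(q) = 2*q + q² = q² + 2*q)
M(-626) - 318221 = -626*(2 - 626) - 318221 = -626*(-624) - 318221 = 390624 - 318221 = 72403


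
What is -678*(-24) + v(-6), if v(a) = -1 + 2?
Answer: 16273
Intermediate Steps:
v(a) = 1
-678*(-24) + v(-6) = -678*(-24) + 1 = -113*(-144) + 1 = 16272 + 1 = 16273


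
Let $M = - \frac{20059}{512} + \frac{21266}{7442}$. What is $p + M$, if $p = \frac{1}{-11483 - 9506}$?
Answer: $- \frac{1452345058279}{39987235328} \approx -36.32$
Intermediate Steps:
$M = - \frac{69195443}{1905152}$ ($M = \left(-20059\right) \frac{1}{512} + 21266 \cdot \frac{1}{7442} = - \frac{20059}{512} + \frac{10633}{3721} = - \frac{69195443}{1905152} \approx -36.32$)
$p = - \frac{1}{20989}$ ($p = \frac{1}{-20989} = - \frac{1}{20989} \approx -4.7644 \cdot 10^{-5}$)
$p + M = - \frac{1}{20989} - \frac{69195443}{1905152} = - \frac{1452345058279}{39987235328}$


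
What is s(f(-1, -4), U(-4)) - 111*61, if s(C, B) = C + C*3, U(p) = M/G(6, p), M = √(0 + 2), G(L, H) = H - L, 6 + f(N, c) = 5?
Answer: -6775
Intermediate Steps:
f(N, c) = -1 (f(N, c) = -6 + 5 = -1)
M = √2 ≈ 1.4142
U(p) = √2/(-6 + p) (U(p) = √2/(p - 1*6) = √2/(p - 6) = √2/(-6 + p))
s(C, B) = 4*C (s(C, B) = C + 3*C = 4*C)
s(f(-1, -4), U(-4)) - 111*61 = 4*(-1) - 111*61 = -4 - 6771 = -6775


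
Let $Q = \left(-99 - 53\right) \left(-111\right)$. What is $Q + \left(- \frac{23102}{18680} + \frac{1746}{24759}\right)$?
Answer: $\frac{433484939639}{25694340} \approx 16871.0$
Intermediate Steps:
$Q = 16872$ ($Q = \left(-152\right) \left(-111\right) = 16872$)
$Q + \left(- \frac{23102}{18680} + \frac{1746}{24759}\right) = 16872 + \left(- \frac{23102}{18680} + \frac{1746}{24759}\right) = 16872 + \left(\left(-23102\right) \frac{1}{18680} + 1746 \cdot \frac{1}{24759}\right) = 16872 + \left(- \frac{11551}{9340} + \frac{194}{2751}\right) = 16872 - \frac{29964841}{25694340} = \frac{433484939639}{25694340}$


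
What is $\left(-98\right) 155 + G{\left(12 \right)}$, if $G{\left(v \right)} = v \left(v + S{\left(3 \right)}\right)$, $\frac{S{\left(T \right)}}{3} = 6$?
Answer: $-14830$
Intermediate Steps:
$S{\left(T \right)} = 18$ ($S{\left(T \right)} = 3 \cdot 6 = 18$)
$G{\left(v \right)} = v \left(18 + v\right)$ ($G{\left(v \right)} = v \left(v + 18\right) = v \left(18 + v\right)$)
$\left(-98\right) 155 + G{\left(12 \right)} = \left(-98\right) 155 + 12 \left(18 + 12\right) = -15190 + 12 \cdot 30 = -15190 + 360 = -14830$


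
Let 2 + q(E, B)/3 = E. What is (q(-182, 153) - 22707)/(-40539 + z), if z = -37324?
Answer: 23259/77863 ≈ 0.29872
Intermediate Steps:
q(E, B) = -6 + 3*E
(q(-182, 153) - 22707)/(-40539 + z) = ((-6 + 3*(-182)) - 22707)/(-40539 - 37324) = ((-6 - 546) - 22707)/(-77863) = (-552 - 22707)*(-1/77863) = -23259*(-1/77863) = 23259/77863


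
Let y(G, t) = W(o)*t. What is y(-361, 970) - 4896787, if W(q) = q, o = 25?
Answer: -4872537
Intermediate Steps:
y(G, t) = 25*t
y(-361, 970) - 4896787 = 25*970 - 4896787 = 24250 - 4896787 = -4872537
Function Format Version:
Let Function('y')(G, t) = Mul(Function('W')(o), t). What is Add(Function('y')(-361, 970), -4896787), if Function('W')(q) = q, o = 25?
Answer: -4872537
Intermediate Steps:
Function('y')(G, t) = Mul(25, t)
Add(Function('y')(-361, 970), -4896787) = Add(Mul(25, 970), -4896787) = Add(24250, -4896787) = -4872537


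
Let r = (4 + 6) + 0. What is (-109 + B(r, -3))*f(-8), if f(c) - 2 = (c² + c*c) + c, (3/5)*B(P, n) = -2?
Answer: -41114/3 ≈ -13705.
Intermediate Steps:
r = 10 (r = 10 + 0 = 10)
B(P, n) = -10/3 (B(P, n) = (5/3)*(-2) = -10/3)
f(c) = 2 + c + 2*c² (f(c) = 2 + ((c² + c*c) + c) = 2 + ((c² + c²) + c) = 2 + (2*c² + c) = 2 + (c + 2*c²) = 2 + c + 2*c²)
(-109 + B(r, -3))*f(-8) = (-109 - 10/3)*(2 - 8 + 2*(-8)²) = -337*(2 - 8 + 2*64)/3 = -337*(2 - 8 + 128)/3 = -337/3*122 = -41114/3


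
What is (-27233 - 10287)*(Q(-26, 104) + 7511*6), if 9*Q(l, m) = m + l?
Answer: -5073604480/3 ≈ -1.6912e+9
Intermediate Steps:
Q(l, m) = l/9 + m/9 (Q(l, m) = (m + l)/9 = (l + m)/9 = l/9 + m/9)
(-27233 - 10287)*(Q(-26, 104) + 7511*6) = (-27233 - 10287)*(((1/9)*(-26) + (1/9)*104) + 7511*6) = -37520*((-26/9 + 104/9) + 45066) = -37520*(26/3 + 45066) = -37520*135224/3 = -5073604480/3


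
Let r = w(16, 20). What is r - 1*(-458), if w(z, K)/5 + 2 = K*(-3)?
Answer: 148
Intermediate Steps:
w(z, K) = -10 - 15*K (w(z, K) = -10 + 5*(K*(-3)) = -10 + 5*(-3*K) = -10 - 15*K)
r = -310 (r = -10 - 15*20 = -10 - 300 = -310)
r - 1*(-458) = -310 - 1*(-458) = -310 + 458 = 148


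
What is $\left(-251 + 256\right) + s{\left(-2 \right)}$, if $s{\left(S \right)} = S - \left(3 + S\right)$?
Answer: $2$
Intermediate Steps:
$s{\left(S \right)} = -3$
$\left(-251 + 256\right) + s{\left(-2 \right)} = \left(-251 + 256\right) - 3 = 5 - 3 = 2$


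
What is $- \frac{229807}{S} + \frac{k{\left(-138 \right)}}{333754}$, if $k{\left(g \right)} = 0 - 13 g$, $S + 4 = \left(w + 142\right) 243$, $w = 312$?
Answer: $- \frac{38250547493}{18409536886} \approx -2.0778$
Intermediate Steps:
$S = 110318$ ($S = -4 + \left(312 + 142\right) 243 = -4 + 454 \cdot 243 = -4 + 110322 = 110318$)
$k{\left(g \right)} = - 13 g$
$- \frac{229807}{S} + \frac{k{\left(-138 \right)}}{333754} = - \frac{229807}{110318} + \frac{\left(-13\right) \left(-138\right)}{333754} = \left(-229807\right) \frac{1}{110318} + 1794 \cdot \frac{1}{333754} = - \frac{229807}{110318} + \frac{897}{166877} = - \frac{38250547493}{18409536886}$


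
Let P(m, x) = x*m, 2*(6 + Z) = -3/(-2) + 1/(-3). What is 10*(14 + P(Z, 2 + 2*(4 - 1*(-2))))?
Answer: -1855/3 ≈ -618.33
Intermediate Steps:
Z = -65/12 (Z = -6 + (-3/(-2) + 1/(-3))/2 = -6 + (-3*(-1/2) + 1*(-1/3))/2 = -6 + (3/2 - 1/3)/2 = -6 + (1/2)*(7/6) = -6 + 7/12 = -65/12 ≈ -5.4167)
P(m, x) = m*x
10*(14 + P(Z, 2 + 2*(4 - 1*(-2)))) = 10*(14 - 65*(2 + 2*(4 - 1*(-2)))/12) = 10*(14 - 65*(2 + 2*(4 + 2))/12) = 10*(14 - 65*(2 + 2*6)/12) = 10*(14 - 65*(2 + 12)/12) = 10*(14 - 65/12*14) = 10*(14 - 455/6) = 10*(-371/6) = -1855/3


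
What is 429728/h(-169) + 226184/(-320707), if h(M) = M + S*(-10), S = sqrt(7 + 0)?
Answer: -23297337143048/8935217727 + 4297280*sqrt(7)/27861 ≈ -2199.3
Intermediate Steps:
S = sqrt(7) ≈ 2.6458
h(M) = M - 10*sqrt(7) (h(M) = M + sqrt(7)*(-10) = M - 10*sqrt(7))
429728/h(-169) + 226184/(-320707) = 429728/(-169 - 10*sqrt(7)) + 226184/(-320707) = 429728/(-169 - 10*sqrt(7)) + 226184*(-1/320707) = 429728/(-169 - 10*sqrt(7)) - 226184/320707 = -226184/320707 + 429728/(-169 - 10*sqrt(7))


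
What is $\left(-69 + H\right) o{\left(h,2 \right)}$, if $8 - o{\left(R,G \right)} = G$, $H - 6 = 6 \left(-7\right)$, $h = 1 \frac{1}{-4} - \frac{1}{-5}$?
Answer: $-630$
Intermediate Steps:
$h = - \frac{1}{20}$ ($h = 1 \left(- \frac{1}{4}\right) - - \frac{1}{5} = - \frac{1}{4} + \frac{1}{5} = - \frac{1}{20} \approx -0.05$)
$H = -36$ ($H = 6 + 6 \left(-7\right) = 6 - 42 = -36$)
$o{\left(R,G \right)} = 8 - G$
$\left(-69 + H\right) o{\left(h,2 \right)} = \left(-69 - 36\right) \left(8 - 2\right) = - 105 \left(8 - 2\right) = \left(-105\right) 6 = -630$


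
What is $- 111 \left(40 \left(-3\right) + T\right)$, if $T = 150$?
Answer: $-3330$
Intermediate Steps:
$- 111 \left(40 \left(-3\right) + T\right) = - 111 \left(40 \left(-3\right) + 150\right) = - 111 \left(-120 + 150\right) = \left(-111\right) 30 = -3330$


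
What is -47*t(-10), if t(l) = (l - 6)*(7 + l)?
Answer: -2256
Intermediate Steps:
t(l) = (-6 + l)*(7 + l)
-47*t(-10) = -47*(-42 - 10 + (-10)²) = -47*(-42 - 10 + 100) = -47*48 = -2256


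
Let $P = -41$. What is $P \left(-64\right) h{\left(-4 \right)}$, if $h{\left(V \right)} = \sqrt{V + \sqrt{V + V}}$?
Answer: $2624 \sqrt{-4 + 2 i \sqrt{2}} \approx 1759.2 + 5535.0 i$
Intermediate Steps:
$h{\left(V \right)} = \sqrt{V + \sqrt{2} \sqrt{V}}$ ($h{\left(V \right)} = \sqrt{V + \sqrt{2 V}} = \sqrt{V + \sqrt{2} \sqrt{V}}$)
$P \left(-64\right) h{\left(-4 \right)} = \left(-41\right) \left(-64\right) \sqrt{-4 + \sqrt{2} \sqrt{-4}} = 2624 \sqrt{-4 + \sqrt{2} \cdot 2 i} = 2624 \sqrt{-4 + 2 i \sqrt{2}}$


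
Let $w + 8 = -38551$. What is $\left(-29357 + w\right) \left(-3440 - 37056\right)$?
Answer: $2750326336$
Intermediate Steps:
$w = -38559$ ($w = -8 - 38551 = -38559$)
$\left(-29357 + w\right) \left(-3440 - 37056\right) = \left(-29357 - 38559\right) \left(-3440 - 37056\right) = - 67916 \left(-3440 - 37056\right) = \left(-67916\right) \left(-40496\right) = 2750326336$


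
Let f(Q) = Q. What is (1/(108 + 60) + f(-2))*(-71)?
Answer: 23785/168 ≈ 141.58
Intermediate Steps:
(1/(108 + 60) + f(-2))*(-71) = (1/(108 + 60) - 2)*(-71) = (1/168 - 2)*(-71) = -335/168*(-71) = 23785/168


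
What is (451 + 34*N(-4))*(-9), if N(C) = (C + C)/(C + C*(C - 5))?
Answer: -7965/2 ≈ -3982.5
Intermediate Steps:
N(C) = 2*C/(C + C*(-5 + C)) (N(C) = (2*C)/(C + C*(-5 + C)) = 2*C/(C + C*(-5 + C)))
(451 + 34*N(-4))*(-9) = (451 + 34*(2/(-4 - 4)))*(-9) = (451 + 34*(2/(-8)))*(-9) = (451 + 34*(2*(-1/8)))*(-9) = (451 + 34*(-1/4))*(-9) = (451 - 17/2)*(-9) = (885/2)*(-9) = -7965/2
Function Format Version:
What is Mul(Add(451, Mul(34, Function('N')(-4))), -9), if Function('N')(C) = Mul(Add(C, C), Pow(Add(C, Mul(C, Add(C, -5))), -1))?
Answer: Rational(-7965, 2) ≈ -3982.5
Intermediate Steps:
Function('N')(C) = Mul(2, C, Pow(Add(C, Mul(C, Add(-5, C))), -1)) (Function('N')(C) = Mul(Mul(2, C), Pow(Add(C, Mul(C, Add(-5, C))), -1)) = Mul(2, C, Pow(Add(C, Mul(C, Add(-5, C))), -1)))
Mul(Add(451, Mul(34, Function('N')(-4))), -9) = Mul(Add(451, Mul(34, Mul(2, Pow(Add(-4, -4), -1)))), -9) = Mul(Add(451, Mul(34, Mul(2, Pow(-8, -1)))), -9) = Mul(Add(451, Mul(34, Mul(2, Rational(-1, 8)))), -9) = Mul(Add(451, Mul(34, Rational(-1, 4))), -9) = Mul(Add(451, Rational(-17, 2)), -9) = Mul(Rational(885, 2), -9) = Rational(-7965, 2)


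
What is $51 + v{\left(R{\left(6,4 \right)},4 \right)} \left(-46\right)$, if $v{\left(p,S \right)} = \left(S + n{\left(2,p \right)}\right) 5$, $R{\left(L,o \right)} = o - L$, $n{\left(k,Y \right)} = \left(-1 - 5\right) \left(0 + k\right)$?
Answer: $1891$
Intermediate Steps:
$n{\left(k,Y \right)} = - 6 k$
$v{\left(p,S \right)} = -60 + 5 S$ ($v{\left(p,S \right)} = \left(S - 12\right) 5 = \left(-12 + S\right) 5 = -60 + 5 S$)
$51 + v{\left(R{\left(6,4 \right)},4 \right)} \left(-46\right) = 51 + \left(-60 + 5 \cdot 4\right) \left(-46\right) = 51 + \left(-60 + 20\right) \left(-46\right) = 51 - -1840 = 51 + 1840 = 1891$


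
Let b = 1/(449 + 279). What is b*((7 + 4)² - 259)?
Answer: -69/364 ≈ -0.18956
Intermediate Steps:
b = 1/728 ≈ 0.0013736
b*((7 + 4)² - 259) = ((7 + 4)² - 259)/728 = (11² - 259)/728 = (121 - 259)/728 = (1/728)*(-138) = -69/364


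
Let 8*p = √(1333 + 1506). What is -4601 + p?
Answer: -4601 + √2839/8 ≈ -4594.3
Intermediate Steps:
p = √2839/8 (p = √(1333 + 1506)/8 = √2839/8 ≈ 6.6603)
-4601 + p = -4601 + √2839/8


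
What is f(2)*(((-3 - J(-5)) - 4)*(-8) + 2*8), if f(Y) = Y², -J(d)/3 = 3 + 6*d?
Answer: 2880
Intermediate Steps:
J(d) = -9 - 18*d (J(d) = -3*(3 + 6*d) = -9 - 18*d)
f(2)*(((-3 - J(-5)) - 4)*(-8) + 2*8) = 2²*(((-3 - (-9 - 18*(-5))) - 4)*(-8) + 2*8) = 4*(((-3 - (-9 + 90)) - 4)*(-8) + 16) = 4*(((-3 - 1*81) - 4)*(-8) + 16) = 4*(((-3 - 81) - 4)*(-8) + 16) = 4*((-84 - 4)*(-8) + 16) = 4*(-88*(-8) + 16) = 4*(704 + 16) = 4*720 = 2880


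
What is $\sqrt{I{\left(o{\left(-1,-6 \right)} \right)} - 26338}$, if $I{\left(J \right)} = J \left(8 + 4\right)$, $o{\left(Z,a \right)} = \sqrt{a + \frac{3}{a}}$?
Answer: $\sqrt{-26338 + 6 i \sqrt{26}} \approx 0.0943 + 162.29 i$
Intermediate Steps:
$I{\left(J \right)} = 12 J$ ($I{\left(J \right)} = J 12 = 12 J$)
$\sqrt{I{\left(o{\left(-1,-6 \right)} \right)} - 26338} = \sqrt{12 \sqrt{-6 + \frac{3}{-6}} - 26338} = \sqrt{12 \sqrt{-6 + 3 \left(- \frac{1}{6}\right)} - 26338} = \sqrt{12 \sqrt{-6 - \frac{1}{2}} - 26338} = \sqrt{12 \sqrt{- \frac{13}{2}} - 26338} = \sqrt{12 \frac{i \sqrt{26}}{2} - 26338} = \sqrt{6 i \sqrt{26} - 26338} = \sqrt{-26338 + 6 i \sqrt{26}}$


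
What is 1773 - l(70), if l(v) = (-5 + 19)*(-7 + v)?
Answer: 891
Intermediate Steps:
l(v) = -98 + 14*v (l(v) = 14*(-7 + v) = -98 + 14*v)
1773 - l(70) = 1773 - (-98 + 14*70) = 1773 - (-98 + 980) = 1773 - 1*882 = 1773 - 882 = 891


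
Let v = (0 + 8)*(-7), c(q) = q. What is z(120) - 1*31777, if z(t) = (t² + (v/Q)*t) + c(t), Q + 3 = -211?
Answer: -1843139/107 ≈ -17226.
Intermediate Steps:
Q = -214 (Q = -3 - 211 = -214)
v = -56 (v = 8*(-7) = -56)
z(t) = t² + 135*t/107 (z(t) = (t² + (-56/(-214))*t) + t = (t² + (-56*(-1/214))*t) + t = (t² + 28*t/107) + t = t² + 135*t/107)
z(120) - 1*31777 = (1/107)*120*(135 + 107*120) - 1*31777 = (1/107)*120*(135 + 12840) - 31777 = (1/107)*120*12975 - 31777 = 1557000/107 - 31777 = -1843139/107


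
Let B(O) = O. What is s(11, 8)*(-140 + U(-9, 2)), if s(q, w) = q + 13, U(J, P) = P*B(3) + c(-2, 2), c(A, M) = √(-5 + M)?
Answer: -3216 + 24*I*√3 ≈ -3216.0 + 41.569*I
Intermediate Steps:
U(J, P) = 3*P + I*√3 (U(J, P) = P*3 + √(-5 + 2) = 3*P + √(-3) = 3*P + I*√3)
s(q, w) = 13 + q
s(11, 8)*(-140 + U(-9, 2)) = (13 + 11)*(-140 + (3*2 + I*√3)) = 24*(-140 + (6 + I*√3)) = 24*(-134 + I*√3) = -3216 + 24*I*√3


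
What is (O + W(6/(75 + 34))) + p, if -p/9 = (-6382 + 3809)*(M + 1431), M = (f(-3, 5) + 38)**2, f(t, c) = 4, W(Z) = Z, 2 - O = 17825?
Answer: 8062598334/109 ≈ 7.3969e+7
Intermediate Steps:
O = -17823 (O = 2 - 1*17825 = 2 - 17825 = -17823)
M = 1764 (M = (4 + 38)**2 = 42**2 = 1764)
p = 73986615 (p = -9*(-6382 + 3809)*(1764 + 1431) = -(-23157)*3195 = -9*(-8220735) = 73986615)
(O + W(6/(75 + 34))) + p = (-17823 + 6/(75 + 34)) + 73986615 = (-17823 + 6/109) + 73986615 = -1942701/109 + 73986615 = 8062598334/109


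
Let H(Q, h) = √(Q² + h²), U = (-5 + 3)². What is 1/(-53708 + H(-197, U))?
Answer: -53708/2884510439 - 5*√1553/2884510439 ≈ -1.8688e-5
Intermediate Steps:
U = 4 (U = (-2)² = 4)
1/(-53708 + H(-197, U)) = 1/(-53708 + √((-197)² + 4²)) = 1/(-53708 + √(38809 + 16)) = 1/(-53708 + √38825) = 1/(-53708 + 5*√1553)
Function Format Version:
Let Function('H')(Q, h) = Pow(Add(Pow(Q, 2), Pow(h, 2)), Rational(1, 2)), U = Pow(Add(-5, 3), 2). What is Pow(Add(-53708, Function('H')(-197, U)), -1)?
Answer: Add(Rational(-53708, 2884510439), Mul(Rational(-5, 2884510439), Pow(1553, Rational(1, 2)))) ≈ -1.8688e-5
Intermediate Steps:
U = 4 (U = Pow(-2, 2) = 4)
Pow(Add(-53708, Function('H')(-197, U)), -1) = Pow(Add(-53708, Pow(Add(Pow(-197, 2), Pow(4, 2)), Rational(1, 2))), -1) = Pow(Add(-53708, Pow(Add(38809, 16), Rational(1, 2))), -1) = Pow(Add(-53708, Pow(38825, Rational(1, 2))), -1) = Pow(Add(-53708, Mul(5, Pow(1553, Rational(1, 2)))), -1)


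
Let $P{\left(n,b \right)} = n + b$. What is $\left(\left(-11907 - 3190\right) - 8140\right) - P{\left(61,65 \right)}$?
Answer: $-23363$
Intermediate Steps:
$P{\left(n,b \right)} = b + n$
$\left(\left(-11907 - 3190\right) - 8140\right) - P{\left(61,65 \right)} = \left(\left(-11907 - 3190\right) - 8140\right) - \left(65 + 61\right) = \left(-15097 - 8140\right) - 126 = -23237 - 126 = -23363$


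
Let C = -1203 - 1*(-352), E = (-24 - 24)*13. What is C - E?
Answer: -227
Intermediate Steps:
E = -624 (E = -48*13 = -624)
C = -851 (C = -1203 + 352 = -851)
C - E = -851 - 1*(-624) = -851 + 624 = -227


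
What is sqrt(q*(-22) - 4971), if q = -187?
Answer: I*sqrt(857) ≈ 29.275*I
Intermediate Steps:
sqrt(q*(-22) - 4971) = sqrt(-187*(-22) - 4971) = sqrt(4114 - 4971) = sqrt(-857) = I*sqrt(857)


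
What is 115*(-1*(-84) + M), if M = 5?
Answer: 10235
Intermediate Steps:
115*(-1*(-84) + M) = 115*(-1*(-84) + 5) = 115*(84 + 5) = 115*89 = 10235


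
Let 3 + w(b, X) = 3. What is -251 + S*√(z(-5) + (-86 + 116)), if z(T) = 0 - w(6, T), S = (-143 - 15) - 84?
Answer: -251 - 242*√30 ≈ -1576.5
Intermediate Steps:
w(b, X) = 0 (w(b, X) = -3 + 3 = 0)
S = -242 (S = -158 - 84 = -242)
z(T) = 0 (z(T) = 0 - 1*0 = 0 + 0 = 0)
-251 + S*√(z(-5) + (-86 + 116)) = -251 - 242*√(0 + (-86 + 116)) = -251 - 242*√(0 + 30) = -251 - 242*√30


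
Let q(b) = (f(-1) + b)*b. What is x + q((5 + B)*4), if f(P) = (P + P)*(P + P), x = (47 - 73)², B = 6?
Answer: 2788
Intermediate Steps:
x = 676 (x = (-26)² = 676)
f(P) = 4*P² (f(P) = (2*P)*(2*P) = 4*P²)
q(b) = b*(4 + b) (q(b) = (4*(-1)² + b)*b = (4*1 + b)*b = (4 + b)*b = b*(4 + b))
x + q((5 + B)*4) = 676 + ((5 + 6)*4)*(4 + (5 + 6)*4) = 676 + (11*4)*(4 + 11*4) = 676 + 44*(4 + 44) = 676 + 44*48 = 676 + 2112 = 2788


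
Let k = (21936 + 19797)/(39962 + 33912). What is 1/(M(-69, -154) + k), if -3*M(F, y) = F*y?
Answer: -73874/261619975 ≈ -0.00028237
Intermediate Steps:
M(F, y) = -F*y/3
k = 41733/73874 ≈ 0.56492
1/(M(-69, -154) + k) = 1/(-1/3*(-69)*(-154) + 41733/73874) = 1/(-3542 + 41733/73874) = 1/(-261619975/73874) = -73874/261619975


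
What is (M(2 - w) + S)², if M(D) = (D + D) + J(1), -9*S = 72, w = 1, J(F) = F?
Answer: 25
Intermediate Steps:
S = -8 (S = -⅑*72 = -8)
M(D) = 1 + 2*D (M(D) = (D + D) + 1 = 2*D + 1 = 1 + 2*D)
(M(2 - w) + S)² = ((1 + 2*(2 - 1*1)) - 8)² = ((1 + 2*(2 - 1)) - 8)² = ((1 + 2*1) - 8)² = ((1 + 2) - 8)² = (3 - 8)² = (-5)² = 25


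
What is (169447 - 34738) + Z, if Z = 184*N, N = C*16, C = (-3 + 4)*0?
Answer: 134709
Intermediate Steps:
C = 0 (C = 1*0 = 0)
N = 0 (N = 0*16 = 0)
Z = 0 (Z = 184*0 = 0)
(169447 - 34738) + Z = (169447 - 34738) + 0 = 134709 + 0 = 134709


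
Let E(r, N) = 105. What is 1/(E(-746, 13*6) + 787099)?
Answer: 1/787204 ≈ 1.2703e-6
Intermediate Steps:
1/(E(-746, 13*6) + 787099) = 1/(105 + 787099) = 1/787204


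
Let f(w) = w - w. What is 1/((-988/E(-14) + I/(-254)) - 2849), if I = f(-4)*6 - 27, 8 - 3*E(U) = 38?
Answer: -1270/3492619 ≈ -0.00036362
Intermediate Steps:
f(w) = 0
E(U) = -10 (E(U) = 8/3 - ⅓*38 = 8/3 - 38/3 = -10)
I = -27 (I = 0*6 - 27 = 0 - 27 = -27)
1/((-988/E(-14) + I/(-254)) - 2849) = 1/((-988/(-10) - 27/(-254)) - 2849) = 1/((-988*(-⅒) - 27*(-1/254)) - 2849) = 1/((494/5 + 27/254) - 2849) = 1/(125611/1270 - 2849) = 1/(-3492619/1270) = -1270/3492619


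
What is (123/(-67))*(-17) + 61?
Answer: 6178/67 ≈ 92.209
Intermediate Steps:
(123/(-67))*(-17) + 61 = (123*(-1/67))*(-17) + 61 = -123/67*(-17) + 61 = 2091/67 + 61 = 6178/67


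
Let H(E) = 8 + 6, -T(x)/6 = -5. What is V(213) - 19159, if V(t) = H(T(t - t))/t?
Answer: -4080853/213 ≈ -19159.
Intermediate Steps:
T(x) = 30 (T(x) = -6*(-5) = 30)
H(E) = 14
V(t) = 14/t
V(213) - 19159 = 14/213 - 19159 = -4080853/213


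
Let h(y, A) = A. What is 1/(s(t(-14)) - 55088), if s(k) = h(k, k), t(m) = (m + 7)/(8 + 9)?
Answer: -17/936503 ≈ -1.8153e-5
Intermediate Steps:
t(m) = 7/17 + m/17 (t(m) = (7 + m)/17 = (7 + m)*(1/17) = 7/17 + m/17)
s(k) = k
1/(s(t(-14)) - 55088) = 1/((7/17 + (1/17)*(-14)) - 55088) = 1/((7/17 - 14/17) - 55088) = 1/(-7/17 - 55088) = 1/(-936503/17) = -17/936503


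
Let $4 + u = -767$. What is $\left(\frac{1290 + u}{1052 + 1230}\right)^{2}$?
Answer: $\frac{269361}{5207524} \approx 0.051725$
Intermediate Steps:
$u = -771$ ($u = -4 - 767 = -771$)
$\left(\frac{1290 + u}{1052 + 1230}\right)^{2} = \left(\frac{1290 - 771}{1052 + 1230}\right)^{2} = \left(\frac{519}{2282}\right)^{2} = \frac{269361}{5207524}$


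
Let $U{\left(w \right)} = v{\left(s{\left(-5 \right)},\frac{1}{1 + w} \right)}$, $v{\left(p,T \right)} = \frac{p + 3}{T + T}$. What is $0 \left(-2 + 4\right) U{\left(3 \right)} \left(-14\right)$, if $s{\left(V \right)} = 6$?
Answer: $0$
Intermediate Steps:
$v{\left(p,T \right)} = \frac{3 + p}{2 T}$
$U{\left(w \right)} = \frac{9}{2} + \frac{9 w}{2}$ ($U{\left(w \right)} = \frac{3 + 6}{2 \frac{1}{1 + w}} = \frac{1}{2} \left(1 + w\right) 9 = \frac{9}{2} + \frac{9 w}{2}$)
$0 \left(-2 + 4\right) U{\left(3 \right)} \left(-14\right) = 0 \left(-2 + 4\right) \left(\frac{9}{2} + \frac{9}{2} \cdot 3\right) \left(-14\right) = 0 \cdot 2 \left(\frac{9}{2} + \frac{27}{2}\right) \left(-14\right) = 0 \cdot 18 \left(-14\right) = 0 \left(-14\right) = 0$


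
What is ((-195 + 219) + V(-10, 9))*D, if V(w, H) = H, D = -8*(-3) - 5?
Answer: 627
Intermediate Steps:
D = 19 (D = 24 - 5 = 19)
((-195 + 219) + V(-10, 9))*D = ((-195 + 219) + 9)*19 = (24 + 9)*19 = 33*19 = 627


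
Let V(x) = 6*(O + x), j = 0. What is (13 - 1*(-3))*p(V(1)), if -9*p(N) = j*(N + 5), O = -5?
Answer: 0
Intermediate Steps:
V(x) = -30 + 6*x (V(x) = 6*(-5 + x) = -30 + 6*x)
p(N) = 0 (p(N) = -0*(N + 5) = -0*(5 + N) = -⅑*0 = 0)
(13 - 1*(-3))*p(V(1)) = (13 - 1*(-3))*0 = (13 + 3)*0 = 16*0 = 0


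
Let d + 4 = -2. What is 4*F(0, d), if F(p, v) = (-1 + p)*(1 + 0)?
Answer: -4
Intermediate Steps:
d = -6 (d = -4 - 2 = -6)
F(p, v) = -1 + p (F(p, v) = (-1 + p)*1 = -1 + p)
4*F(0, d) = 4*(-1 + 0) = 4*(-1) = -4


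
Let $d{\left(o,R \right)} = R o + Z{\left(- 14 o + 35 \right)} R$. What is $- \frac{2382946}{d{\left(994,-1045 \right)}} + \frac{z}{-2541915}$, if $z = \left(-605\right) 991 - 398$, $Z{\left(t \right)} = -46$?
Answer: $\frac{11669466001}{4417848270} \approx 2.6414$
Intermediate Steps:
$d{\left(o,R \right)} = - 46 R + R o$ ($d{\left(o,R \right)} = R o - 46 R = - 46 R + R o$)
$z = -599953$ ($z = -599555 - 398 = -599953$)
$- \frac{2382946}{d{\left(994,-1045 \right)}} + \frac{z}{-2541915} = - \frac{2382946}{\left(-1045\right) \left(-46 + 994\right)} - \frac{599953}{-2541915} = - \frac{2382946}{\left(-1045\right) 948} - - \frac{599953}{2541915} = - \frac{2382946}{-990660} + \frac{599953}{2541915} = \left(-2382946\right) \left(- \frac{1}{990660}\right) + \frac{599953}{2541915} = \frac{1191473}{495330} + \frac{599953}{2541915} = \frac{11669466001}{4417848270}$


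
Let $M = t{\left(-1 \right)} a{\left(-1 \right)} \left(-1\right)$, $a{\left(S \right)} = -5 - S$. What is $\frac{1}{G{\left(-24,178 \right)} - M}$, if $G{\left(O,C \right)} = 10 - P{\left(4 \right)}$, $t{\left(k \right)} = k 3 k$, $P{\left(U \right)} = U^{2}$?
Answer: $- \frac{1}{18} \approx -0.055556$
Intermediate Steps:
$t{\left(k \right)} = 3 k^{2}$ ($t{\left(k \right)} = 3 k k = 3 k^{2}$)
$G{\left(O,C \right)} = -6$ ($G{\left(O,C \right)} = 10 - 4^{2} = 10 - 16 = -6$)
$M = 12$ ($M = 3 \left(-1\right)^{2} \left(-5 - -1\right) \left(-1\right) = 3 \cdot 1 \left(-5 + 1\right) \left(-1\right) = 3 \left(-4\right) \left(-1\right) = \left(-12\right) \left(-1\right) = 12$)
$\frac{1}{G{\left(-24,178 \right)} - M} = \frac{1}{-6 - 12} = \frac{1}{-18} = - \frac{1}{18}$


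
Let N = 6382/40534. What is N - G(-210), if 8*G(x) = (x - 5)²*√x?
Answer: 3191/20267 - 46225*I*√210/8 ≈ 0.15745 - 83733.0*I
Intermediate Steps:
N = 3191/20267 (N = 6382*(1/40534) = 3191/20267 ≈ 0.15745)
G(x) = √x*(-5 + x)²/8 (G(x) = ((x - 5)²*√x)/8 = ((-5 + x)²*√x)/8 = (√x*(-5 + x)²)/8 = √x*(-5 + x)²/8)
N - G(-210) = 3191/20267 - √(-210)*(-5 - 210)²/8 = 3191/20267 - I*√210*(-215)²/8 = 3191/20267 - I*√210*46225/8 = 3191/20267 - 46225*I*√210/8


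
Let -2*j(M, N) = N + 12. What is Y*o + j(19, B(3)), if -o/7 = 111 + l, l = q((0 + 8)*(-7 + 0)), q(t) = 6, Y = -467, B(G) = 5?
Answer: 764929/2 ≈ 3.8246e+5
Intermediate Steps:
j(M, N) = -6 - N/2 (j(M, N) = -(N + 12)/2 = -(12 + N)/2 = -6 - N/2)
l = 6
o = -819 (o = -7*(111 + 6) = -7*117 = -819)
Y*o + j(19, B(3)) = -467*(-819) + (-6 - ½*5) = 382473 + (-6 - 5/2) = 382473 - 17/2 = 764929/2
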